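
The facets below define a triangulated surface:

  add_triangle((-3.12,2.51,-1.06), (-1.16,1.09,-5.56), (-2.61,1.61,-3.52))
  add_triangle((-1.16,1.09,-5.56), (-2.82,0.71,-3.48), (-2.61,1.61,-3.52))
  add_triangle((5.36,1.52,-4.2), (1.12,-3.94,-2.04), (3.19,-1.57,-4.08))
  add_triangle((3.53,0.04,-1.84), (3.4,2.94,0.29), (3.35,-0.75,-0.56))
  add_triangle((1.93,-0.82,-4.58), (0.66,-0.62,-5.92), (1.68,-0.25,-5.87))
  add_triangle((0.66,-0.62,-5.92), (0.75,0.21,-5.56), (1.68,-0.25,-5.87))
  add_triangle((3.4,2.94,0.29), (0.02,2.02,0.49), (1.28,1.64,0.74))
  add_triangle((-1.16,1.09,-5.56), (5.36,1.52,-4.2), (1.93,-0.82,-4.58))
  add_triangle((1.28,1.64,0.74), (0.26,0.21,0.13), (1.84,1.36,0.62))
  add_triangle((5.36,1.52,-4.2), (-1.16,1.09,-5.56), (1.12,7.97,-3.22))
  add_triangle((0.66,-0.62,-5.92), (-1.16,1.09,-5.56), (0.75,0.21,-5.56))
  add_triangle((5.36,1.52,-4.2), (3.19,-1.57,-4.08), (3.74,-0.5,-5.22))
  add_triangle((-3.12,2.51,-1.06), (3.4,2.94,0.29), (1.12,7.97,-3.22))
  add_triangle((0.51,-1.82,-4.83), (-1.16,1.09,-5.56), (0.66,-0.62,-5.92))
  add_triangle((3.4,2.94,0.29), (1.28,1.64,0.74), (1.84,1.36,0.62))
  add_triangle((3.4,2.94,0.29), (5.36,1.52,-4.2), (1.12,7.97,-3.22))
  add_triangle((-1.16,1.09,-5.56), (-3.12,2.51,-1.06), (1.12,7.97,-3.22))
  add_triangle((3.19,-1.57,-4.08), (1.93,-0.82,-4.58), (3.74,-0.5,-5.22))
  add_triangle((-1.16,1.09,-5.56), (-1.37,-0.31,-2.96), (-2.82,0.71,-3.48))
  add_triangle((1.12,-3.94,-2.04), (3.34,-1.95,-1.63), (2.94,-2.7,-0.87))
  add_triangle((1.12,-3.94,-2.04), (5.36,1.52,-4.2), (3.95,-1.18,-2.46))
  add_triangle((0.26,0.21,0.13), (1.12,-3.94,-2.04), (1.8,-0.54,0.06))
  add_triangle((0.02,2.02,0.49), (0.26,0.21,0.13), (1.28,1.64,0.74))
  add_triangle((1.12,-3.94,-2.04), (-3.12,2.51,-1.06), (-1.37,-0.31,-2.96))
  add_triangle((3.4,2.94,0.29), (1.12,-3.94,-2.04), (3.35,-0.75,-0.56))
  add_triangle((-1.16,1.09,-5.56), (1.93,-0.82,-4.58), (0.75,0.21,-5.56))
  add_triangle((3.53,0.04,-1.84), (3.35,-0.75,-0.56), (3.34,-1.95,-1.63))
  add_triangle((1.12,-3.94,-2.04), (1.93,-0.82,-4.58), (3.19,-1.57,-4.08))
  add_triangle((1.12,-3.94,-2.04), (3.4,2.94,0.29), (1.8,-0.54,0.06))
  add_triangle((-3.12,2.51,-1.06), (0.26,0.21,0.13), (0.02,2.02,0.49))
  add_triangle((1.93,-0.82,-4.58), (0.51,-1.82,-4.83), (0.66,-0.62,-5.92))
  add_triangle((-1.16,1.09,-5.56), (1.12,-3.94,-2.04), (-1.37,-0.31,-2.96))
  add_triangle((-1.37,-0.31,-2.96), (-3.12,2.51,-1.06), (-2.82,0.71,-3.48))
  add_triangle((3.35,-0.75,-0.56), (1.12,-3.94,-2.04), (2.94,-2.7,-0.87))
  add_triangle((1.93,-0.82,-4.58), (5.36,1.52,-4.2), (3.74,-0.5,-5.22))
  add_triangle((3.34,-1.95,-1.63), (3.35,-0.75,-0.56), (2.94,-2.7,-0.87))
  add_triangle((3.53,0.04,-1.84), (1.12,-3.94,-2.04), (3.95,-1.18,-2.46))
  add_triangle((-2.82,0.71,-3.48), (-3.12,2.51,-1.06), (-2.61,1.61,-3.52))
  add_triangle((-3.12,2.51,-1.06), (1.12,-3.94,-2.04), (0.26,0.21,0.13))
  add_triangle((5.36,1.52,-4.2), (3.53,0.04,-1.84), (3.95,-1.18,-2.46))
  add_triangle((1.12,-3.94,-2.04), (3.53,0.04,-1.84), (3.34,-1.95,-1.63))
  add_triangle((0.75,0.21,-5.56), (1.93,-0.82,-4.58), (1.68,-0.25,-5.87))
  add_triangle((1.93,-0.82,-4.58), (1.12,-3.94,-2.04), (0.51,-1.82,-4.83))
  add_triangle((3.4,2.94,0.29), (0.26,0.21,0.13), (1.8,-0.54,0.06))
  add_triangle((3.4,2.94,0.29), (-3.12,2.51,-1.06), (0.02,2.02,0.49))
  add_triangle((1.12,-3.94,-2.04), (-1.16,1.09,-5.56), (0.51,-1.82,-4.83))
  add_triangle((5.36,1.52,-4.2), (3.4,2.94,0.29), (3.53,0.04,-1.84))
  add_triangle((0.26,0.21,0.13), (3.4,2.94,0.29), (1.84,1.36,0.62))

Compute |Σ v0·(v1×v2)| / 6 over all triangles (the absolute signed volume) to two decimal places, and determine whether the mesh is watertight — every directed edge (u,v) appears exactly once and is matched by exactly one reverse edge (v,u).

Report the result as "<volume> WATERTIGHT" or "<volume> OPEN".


167.32 WATERTIGHT

Per-triangle v0·(v1×v2)/6:
  t1: +1.5302
  t2: +1.7368
  t3: +3.4412
  t4: +2.9809
  t5: +0.8552
  t6: +0.7549
  t7: +0.5684
  t8: +11.7902
  t9: +0.0073
  t10: +41.2534
  t11: +1.6061
  t12: +2.8579
  t13: +6.6348
  t14: +2.3548
  t15: +0.2225
  t16: +24.3296
  t17: +23.5364
  t18: +1.4750
  t19: +1.7469
  t20: +1.8508
  t21: +4.8042
  t22: -0.0483
  t23: +0.0039
  t24: +2.1646
  t25: -2.0607
  t26: -0.6875
  t27: +1.3358
  t28: +3.8463
  t29: +2.2769
  t30: -0.0612
  t31: +1.8500
  t32: +4.3012
  t33: -0.1699
  t34: -1.3324
  t35: +1.4803
  t36: +0.9676
  t37: -0.1166
  t38: +1.4921
  t39: -0.4617
  t40: +1.3575
  t41: +1.9611
  t42: -0.2437
  t43: +4.3521
  t44: +0.1289
  t45: +2.3420
  t46: +2.1408
  t47: +4.1708
  t48: -0.0102
Σ = +167.3171 → |volume| = 167.32

Directed edges: 144 total, each appears once with its reverse present → watertight.


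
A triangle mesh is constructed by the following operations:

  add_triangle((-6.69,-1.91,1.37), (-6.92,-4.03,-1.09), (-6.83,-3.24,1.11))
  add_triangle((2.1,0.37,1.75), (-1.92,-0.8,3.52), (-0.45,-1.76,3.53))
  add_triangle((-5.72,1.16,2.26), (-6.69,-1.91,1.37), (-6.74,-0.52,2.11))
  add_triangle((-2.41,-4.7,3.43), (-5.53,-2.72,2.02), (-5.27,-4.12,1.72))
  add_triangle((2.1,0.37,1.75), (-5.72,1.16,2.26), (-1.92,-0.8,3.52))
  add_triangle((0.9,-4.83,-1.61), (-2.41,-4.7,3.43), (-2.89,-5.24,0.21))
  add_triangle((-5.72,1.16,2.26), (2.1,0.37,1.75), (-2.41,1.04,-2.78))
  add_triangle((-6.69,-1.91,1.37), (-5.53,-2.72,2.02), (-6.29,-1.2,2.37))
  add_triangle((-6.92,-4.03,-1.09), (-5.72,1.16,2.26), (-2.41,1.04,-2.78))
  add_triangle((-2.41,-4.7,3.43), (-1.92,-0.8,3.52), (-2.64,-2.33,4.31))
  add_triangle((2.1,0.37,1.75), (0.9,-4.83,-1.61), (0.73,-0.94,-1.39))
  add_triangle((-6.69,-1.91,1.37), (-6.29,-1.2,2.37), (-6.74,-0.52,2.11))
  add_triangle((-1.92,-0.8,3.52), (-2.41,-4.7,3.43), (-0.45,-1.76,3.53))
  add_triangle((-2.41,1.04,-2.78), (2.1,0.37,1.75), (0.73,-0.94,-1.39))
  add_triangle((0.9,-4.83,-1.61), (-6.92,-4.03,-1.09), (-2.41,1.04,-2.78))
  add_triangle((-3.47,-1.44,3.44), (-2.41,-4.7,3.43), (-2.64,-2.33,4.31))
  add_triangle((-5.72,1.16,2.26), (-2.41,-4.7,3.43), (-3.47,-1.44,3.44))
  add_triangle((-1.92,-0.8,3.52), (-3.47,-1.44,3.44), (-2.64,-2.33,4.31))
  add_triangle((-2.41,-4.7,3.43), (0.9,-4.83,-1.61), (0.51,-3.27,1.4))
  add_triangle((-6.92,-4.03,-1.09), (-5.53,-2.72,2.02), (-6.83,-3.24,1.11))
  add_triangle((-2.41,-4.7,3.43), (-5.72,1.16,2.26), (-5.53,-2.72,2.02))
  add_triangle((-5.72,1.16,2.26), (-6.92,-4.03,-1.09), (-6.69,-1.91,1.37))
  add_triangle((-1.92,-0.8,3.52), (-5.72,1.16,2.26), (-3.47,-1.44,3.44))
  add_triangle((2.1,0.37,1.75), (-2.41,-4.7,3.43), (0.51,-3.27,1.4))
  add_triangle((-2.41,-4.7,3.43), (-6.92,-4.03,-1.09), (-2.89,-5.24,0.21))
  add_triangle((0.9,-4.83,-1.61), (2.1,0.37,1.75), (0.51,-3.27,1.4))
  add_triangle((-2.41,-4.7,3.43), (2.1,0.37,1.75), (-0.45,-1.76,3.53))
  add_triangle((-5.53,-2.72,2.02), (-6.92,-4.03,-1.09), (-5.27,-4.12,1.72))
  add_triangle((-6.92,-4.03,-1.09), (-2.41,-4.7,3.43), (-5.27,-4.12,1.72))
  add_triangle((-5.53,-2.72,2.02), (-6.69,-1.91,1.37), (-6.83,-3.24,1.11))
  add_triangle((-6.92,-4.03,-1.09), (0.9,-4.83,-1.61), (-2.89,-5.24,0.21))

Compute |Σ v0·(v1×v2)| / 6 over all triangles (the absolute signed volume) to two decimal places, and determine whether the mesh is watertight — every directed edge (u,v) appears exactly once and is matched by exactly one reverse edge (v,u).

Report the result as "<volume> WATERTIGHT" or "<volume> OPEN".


165.10 OPEN

Per-triangle v0·(v1×v2)/6:
  t1: +2.9449
  t2: +2.3808
  t3: +0.5681
  t4: +4.2546
  t5: +5.0202
  t6: +10.3764
  t7: +4.1875
  t8: +1.9663
  t9: +21.3418
  t10: +0.2378
  t11: +2.6064
  t12: +1.2092
  t13: +3.6964
  t14: +1.3130
  t15: +19.7594
  t16: +2.8792
  t17: +5.1707
  t18: +1.1510
  t19: +6.1867
  t20: +1.1976
  t21: +9.8900
  t22: +5.3142
  t23: +3.2974
  t24: +4.9362
  t25: +13.0992
  t26: +4.4776
  t27: +2.6443
  t28: +4.9761
  t29: +5.0779
  t30: +1.6439
  t31: +11.2941
Σ = +165.0991 → |volume| = 165.10

Directed edges: 93 total; 7 unmatched, e.g. (-6.74,-0.52,2.11)→(-5.72,1.16,2.26) → open.


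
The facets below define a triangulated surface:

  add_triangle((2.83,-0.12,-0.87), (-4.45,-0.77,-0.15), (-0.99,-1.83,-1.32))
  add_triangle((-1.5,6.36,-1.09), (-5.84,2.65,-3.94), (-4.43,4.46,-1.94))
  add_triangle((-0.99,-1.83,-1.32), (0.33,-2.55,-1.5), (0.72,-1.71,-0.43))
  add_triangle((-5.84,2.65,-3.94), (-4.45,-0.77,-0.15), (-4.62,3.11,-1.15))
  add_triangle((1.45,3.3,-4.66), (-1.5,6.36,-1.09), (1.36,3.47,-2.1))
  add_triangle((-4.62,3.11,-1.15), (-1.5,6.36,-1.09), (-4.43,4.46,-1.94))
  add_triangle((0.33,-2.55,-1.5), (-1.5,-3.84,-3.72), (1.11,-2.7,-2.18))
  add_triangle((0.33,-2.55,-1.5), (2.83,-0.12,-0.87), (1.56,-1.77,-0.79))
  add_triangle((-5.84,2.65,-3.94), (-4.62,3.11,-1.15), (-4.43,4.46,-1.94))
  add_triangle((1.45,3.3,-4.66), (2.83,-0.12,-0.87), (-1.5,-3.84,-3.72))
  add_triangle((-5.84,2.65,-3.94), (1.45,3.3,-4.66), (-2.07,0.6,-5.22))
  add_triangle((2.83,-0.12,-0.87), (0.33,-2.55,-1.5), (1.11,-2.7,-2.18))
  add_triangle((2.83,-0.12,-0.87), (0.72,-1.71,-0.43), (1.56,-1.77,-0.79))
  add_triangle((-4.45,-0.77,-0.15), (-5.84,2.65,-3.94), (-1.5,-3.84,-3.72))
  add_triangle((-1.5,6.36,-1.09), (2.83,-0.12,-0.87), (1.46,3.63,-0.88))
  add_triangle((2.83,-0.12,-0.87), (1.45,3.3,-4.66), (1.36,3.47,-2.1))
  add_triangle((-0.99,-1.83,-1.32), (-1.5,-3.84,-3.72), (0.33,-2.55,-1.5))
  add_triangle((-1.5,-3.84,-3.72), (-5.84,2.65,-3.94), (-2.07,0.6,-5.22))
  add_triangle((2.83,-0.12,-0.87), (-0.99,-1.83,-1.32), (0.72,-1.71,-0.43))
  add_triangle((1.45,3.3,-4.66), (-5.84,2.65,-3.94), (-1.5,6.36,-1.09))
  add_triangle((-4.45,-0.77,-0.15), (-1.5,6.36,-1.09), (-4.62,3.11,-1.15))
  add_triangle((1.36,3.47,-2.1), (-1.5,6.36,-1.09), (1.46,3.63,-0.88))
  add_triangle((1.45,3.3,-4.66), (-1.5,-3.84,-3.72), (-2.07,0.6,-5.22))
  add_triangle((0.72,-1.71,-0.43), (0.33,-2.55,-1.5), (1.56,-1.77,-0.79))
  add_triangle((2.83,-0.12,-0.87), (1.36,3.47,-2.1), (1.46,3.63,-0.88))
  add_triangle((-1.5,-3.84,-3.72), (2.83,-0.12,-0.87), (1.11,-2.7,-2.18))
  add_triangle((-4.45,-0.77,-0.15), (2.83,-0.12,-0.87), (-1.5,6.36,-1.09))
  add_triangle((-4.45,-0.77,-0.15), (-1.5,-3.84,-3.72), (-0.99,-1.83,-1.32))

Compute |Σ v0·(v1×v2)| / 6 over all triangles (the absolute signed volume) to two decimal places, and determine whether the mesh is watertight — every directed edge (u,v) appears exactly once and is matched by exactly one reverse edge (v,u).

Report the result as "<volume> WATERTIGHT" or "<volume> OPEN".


Per-triangle v0·(v1×v2)/6:
  t1: -0.6058
  t2: +5.9833
  t3: +0.2486
  t4: +8.1539
  t5: +5.8989
  t6: +2.6339
  t7: +0.9746
  t8: +0.7526
  t9: +3.6554
  t10: +14.3884
  t11: +16.5916
  t12: +0.4494
  t13: +0.0782
  t14: +19.9020
  t15: -1.4206
  t16: +4.3453
  t17: +0.5552
  t18: +15.9293
  t19: -1.1025
  t20: +30.8672
  t21: +1.8675
  t22: +3.1002
  t23: +12.1848
  t24: +0.2725
  t25: +2.2114
  t26: +1.8463
  t27: -5.2096
  t28: +1.0975
Σ = +145.6497 → |volume| = 145.65

Directed edges: 84 total, each appears once with its reverse present → watertight.

145.65 WATERTIGHT


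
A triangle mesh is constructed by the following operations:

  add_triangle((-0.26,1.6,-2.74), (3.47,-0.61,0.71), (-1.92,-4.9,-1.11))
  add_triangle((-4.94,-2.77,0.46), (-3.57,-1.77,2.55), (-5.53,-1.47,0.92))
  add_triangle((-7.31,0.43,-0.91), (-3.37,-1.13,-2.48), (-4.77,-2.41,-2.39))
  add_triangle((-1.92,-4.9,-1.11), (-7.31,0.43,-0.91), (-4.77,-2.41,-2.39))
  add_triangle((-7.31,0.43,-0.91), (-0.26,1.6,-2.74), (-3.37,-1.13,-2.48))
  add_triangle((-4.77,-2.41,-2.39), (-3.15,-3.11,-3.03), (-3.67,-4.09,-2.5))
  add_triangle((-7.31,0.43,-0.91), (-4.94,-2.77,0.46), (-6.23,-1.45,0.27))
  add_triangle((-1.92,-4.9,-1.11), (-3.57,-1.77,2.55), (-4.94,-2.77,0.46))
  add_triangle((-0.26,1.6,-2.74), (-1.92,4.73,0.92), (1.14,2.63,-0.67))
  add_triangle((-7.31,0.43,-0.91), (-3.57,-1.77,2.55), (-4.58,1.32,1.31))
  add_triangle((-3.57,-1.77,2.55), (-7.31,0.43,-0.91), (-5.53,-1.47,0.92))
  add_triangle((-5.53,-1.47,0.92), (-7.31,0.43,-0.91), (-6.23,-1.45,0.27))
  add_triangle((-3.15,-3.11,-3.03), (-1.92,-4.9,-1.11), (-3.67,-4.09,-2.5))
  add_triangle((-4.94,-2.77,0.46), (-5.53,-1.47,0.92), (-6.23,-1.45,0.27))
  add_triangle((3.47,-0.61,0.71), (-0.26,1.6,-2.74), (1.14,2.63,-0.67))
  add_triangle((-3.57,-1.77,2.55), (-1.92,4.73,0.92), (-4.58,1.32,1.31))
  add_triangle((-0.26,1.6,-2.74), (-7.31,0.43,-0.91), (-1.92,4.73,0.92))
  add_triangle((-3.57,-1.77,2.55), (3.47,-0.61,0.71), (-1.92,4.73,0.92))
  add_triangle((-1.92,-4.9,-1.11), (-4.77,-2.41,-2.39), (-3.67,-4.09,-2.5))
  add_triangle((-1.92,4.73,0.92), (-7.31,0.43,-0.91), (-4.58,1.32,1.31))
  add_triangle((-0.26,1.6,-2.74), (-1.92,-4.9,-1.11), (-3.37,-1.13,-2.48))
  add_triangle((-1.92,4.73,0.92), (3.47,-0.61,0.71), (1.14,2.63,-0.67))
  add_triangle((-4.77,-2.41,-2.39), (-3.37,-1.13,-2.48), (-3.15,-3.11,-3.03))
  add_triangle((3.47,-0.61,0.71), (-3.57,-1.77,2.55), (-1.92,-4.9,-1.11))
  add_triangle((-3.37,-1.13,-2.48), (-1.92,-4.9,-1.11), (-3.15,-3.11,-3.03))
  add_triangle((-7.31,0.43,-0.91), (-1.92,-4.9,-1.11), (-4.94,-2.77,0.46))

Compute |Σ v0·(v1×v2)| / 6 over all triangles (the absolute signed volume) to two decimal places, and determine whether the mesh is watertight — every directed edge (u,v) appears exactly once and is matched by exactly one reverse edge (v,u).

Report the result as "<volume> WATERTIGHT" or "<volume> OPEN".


Per-triangle v0·(v1×v2)/6:
  t1: +8.7831
  t2: +2.9003
  t3: +3.8477
  t4: +8.1150
  t5: +8.3597
  t6: +1.7822
  t7: +1.5197
  t8: +6.7348
  t9: +4.9472
  t10: +8.3682
  t11: +2.6696
  t12: +1.2726
  t13: +1.4444
  t14: +1.0979
  t15: +3.5861
  t16: +5.6666
  t17: +17.4685
  t18: +10.1538
  t19: +1.8026
  t20: +9.0926
  t21: +5.8057
  t22: +4.4436
  t23: +1.6164
  t24: +10.9310
  t25: -2.0513
  t26: +9.8130
Σ = +140.1710 → |volume| = 140.17

Directed edges: 78 total, each appears once with its reverse present → watertight.

140.17 WATERTIGHT


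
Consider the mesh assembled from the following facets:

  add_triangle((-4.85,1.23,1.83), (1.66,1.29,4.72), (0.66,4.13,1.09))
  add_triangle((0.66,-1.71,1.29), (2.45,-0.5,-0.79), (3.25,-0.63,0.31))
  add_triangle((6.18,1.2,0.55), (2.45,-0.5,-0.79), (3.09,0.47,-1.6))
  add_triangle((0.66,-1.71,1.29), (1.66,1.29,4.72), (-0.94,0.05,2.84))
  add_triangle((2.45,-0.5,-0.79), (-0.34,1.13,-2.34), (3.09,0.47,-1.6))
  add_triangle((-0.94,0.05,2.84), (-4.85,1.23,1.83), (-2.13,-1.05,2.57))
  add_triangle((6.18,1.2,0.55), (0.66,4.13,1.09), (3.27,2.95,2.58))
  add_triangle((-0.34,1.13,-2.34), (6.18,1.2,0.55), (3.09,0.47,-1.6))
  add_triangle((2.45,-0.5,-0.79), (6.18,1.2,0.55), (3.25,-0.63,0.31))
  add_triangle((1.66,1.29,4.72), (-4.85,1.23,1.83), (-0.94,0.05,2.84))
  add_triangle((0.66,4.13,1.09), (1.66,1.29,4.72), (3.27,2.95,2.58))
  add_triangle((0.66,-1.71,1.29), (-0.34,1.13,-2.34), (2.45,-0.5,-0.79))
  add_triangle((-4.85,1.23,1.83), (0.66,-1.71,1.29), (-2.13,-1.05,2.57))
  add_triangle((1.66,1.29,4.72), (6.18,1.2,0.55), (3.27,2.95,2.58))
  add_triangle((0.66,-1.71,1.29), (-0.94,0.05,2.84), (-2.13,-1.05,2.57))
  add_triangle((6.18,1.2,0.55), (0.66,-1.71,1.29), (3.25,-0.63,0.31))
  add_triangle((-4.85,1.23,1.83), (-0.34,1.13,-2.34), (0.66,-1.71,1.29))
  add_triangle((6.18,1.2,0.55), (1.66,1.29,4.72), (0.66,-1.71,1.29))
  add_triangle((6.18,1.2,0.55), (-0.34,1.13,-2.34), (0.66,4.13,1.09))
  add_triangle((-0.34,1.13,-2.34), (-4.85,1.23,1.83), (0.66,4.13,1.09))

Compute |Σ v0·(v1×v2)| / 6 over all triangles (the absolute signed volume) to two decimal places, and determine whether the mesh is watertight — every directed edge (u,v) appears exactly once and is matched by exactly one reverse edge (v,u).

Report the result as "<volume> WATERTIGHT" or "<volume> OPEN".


Per-triangle v0·(v1×v2)/6:
  t1: +16.7198
  t2: +0.8939
  t3: +1.7494
  t4: +3.2637
  t5: +0.8395
  t6: +2.9257
  t7: +6.9759
  t8: +2.6191
  t9: +1.3302
  t10: +4.2515
  t11: +6.6338
  t12: +0.9249
  t13: +0.2242
  t14: +8.6211
  t15: +1.6128
  t16: +1.5600
  t17: +1.7793
  t18: +9.8839
  t19: +10.7909
  t20: +9.7039
Σ = +93.3034 → |volume| = 93.30

Directed edges: 60 total, each appears once with its reverse present → watertight.

93.30 WATERTIGHT


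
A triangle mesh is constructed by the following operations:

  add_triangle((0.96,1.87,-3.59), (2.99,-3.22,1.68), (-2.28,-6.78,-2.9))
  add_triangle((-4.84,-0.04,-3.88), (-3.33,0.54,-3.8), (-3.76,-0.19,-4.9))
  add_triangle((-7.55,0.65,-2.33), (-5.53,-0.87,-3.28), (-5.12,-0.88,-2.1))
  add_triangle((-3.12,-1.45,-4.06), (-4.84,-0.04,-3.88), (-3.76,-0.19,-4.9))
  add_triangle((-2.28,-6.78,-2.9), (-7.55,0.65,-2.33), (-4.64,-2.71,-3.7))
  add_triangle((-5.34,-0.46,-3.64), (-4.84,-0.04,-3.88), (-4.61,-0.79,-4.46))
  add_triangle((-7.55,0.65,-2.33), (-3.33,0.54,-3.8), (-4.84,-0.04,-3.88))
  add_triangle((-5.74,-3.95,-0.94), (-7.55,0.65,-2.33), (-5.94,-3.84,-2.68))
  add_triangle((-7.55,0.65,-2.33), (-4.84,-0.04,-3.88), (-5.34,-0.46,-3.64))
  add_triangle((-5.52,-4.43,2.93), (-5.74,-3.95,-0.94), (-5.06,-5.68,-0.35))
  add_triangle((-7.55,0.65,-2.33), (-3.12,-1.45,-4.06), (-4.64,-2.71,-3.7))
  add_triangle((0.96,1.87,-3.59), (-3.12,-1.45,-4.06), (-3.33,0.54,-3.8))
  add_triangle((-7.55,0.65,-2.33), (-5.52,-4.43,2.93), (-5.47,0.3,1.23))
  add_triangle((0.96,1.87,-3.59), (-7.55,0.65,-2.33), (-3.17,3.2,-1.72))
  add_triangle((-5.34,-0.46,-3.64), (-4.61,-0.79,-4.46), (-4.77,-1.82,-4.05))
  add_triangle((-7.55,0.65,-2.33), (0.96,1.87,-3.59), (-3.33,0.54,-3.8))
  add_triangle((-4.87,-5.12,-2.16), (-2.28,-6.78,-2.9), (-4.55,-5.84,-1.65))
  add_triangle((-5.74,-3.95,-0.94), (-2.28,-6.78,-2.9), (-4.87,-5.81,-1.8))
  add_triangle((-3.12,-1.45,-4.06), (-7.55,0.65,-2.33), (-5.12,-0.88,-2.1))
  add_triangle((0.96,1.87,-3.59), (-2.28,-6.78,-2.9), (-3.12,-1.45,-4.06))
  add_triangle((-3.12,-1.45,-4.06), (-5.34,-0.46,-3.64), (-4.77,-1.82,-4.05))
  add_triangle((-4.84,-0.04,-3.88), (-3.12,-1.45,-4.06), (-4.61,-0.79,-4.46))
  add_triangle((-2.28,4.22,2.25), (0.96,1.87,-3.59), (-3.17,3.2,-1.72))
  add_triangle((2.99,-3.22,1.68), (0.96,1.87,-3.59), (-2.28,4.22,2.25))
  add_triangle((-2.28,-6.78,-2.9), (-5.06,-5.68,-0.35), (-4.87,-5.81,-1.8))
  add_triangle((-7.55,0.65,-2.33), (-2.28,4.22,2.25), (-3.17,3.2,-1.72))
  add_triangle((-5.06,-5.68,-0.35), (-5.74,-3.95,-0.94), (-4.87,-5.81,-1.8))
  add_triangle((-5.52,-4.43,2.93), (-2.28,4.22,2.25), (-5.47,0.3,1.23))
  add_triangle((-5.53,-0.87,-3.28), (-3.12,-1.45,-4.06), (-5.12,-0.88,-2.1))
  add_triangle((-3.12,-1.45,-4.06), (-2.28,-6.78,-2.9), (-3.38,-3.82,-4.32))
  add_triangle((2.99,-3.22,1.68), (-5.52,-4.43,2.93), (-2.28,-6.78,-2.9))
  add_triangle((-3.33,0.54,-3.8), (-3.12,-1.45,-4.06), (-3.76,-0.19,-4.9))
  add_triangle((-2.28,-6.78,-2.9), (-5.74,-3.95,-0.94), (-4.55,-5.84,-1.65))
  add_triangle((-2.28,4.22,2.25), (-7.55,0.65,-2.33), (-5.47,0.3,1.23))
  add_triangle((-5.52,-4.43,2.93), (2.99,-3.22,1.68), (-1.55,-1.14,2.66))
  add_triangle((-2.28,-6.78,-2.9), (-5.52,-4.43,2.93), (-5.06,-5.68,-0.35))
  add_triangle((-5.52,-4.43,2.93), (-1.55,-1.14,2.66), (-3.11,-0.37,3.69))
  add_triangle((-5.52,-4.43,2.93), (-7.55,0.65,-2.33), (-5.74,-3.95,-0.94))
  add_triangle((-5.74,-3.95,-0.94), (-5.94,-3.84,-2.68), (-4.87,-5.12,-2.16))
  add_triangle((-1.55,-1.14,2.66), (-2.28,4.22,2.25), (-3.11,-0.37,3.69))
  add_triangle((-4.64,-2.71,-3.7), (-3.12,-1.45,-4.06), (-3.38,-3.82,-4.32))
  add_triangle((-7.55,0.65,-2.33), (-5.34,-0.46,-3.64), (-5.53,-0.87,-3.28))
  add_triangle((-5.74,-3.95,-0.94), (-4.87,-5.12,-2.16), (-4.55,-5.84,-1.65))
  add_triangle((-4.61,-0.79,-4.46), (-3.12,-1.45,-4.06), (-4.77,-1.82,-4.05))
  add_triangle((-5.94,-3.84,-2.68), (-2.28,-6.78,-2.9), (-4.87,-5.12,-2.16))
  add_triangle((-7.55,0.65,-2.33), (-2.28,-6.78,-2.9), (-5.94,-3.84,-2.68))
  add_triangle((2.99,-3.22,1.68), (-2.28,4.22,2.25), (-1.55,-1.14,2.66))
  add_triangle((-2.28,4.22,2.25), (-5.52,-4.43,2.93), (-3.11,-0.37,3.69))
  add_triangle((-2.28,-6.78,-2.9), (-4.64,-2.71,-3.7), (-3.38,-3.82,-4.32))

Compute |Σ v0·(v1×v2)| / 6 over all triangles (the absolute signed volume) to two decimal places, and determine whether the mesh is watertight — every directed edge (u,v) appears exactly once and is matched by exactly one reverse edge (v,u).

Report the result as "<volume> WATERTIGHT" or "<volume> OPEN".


310.62 OPEN

Per-triangle v0·(v1×v2)/6:
  t1: +21.3475
  t2: +1.0082
  t3: +1.7343
  t4: +1.9667
  t5: +11.3163
  t6: +0.6451
  t7: +2.3538
  t8: +9.2883
  t9: +1.6170
  t10: +7.7726
  t11: +7.2135
  t12: +5.6481
  t13: +17.0151
  t14: +12.4916
  t15: +1.3732
  t16: +5.5731
  t17: +2.9289
  t18: +0.9455
  t19: -4.0231
  t20: +14.3452
  t21: -1.5850
  t22: +0.0673
  t23: +9.3972
  t24: +8.7410
  t25: +4.4140
  t26: +14.6343
  t27: +3.2337
  t28: +13.8005
  t29: +0.9799
  t30: +0.1547
  t31: +36.1288
  t32: -0.4397
  t33: -2.0368
  t34: +15.4101
  t35: +9.8111
  t36: +7.7031
  t37: +3.3984
  t38: +20.7800
  t39: +3.2115
  t40: +1.6856
  t41: +2.7118
  t42: +1.5532
  t43: +1.9998
  t44: +1.1995
  t45: +3.8484
  t46: +4.5921
  t47: +8.0482
  t48: +9.3163
  t49: +5.3013
Σ = +310.6213 → |volume| = 310.62

Directed edges: 147 total; 3 unmatched, e.g. (-3.12,-1.45,-4.06)→(-5.34,-0.46,-3.64) → open.


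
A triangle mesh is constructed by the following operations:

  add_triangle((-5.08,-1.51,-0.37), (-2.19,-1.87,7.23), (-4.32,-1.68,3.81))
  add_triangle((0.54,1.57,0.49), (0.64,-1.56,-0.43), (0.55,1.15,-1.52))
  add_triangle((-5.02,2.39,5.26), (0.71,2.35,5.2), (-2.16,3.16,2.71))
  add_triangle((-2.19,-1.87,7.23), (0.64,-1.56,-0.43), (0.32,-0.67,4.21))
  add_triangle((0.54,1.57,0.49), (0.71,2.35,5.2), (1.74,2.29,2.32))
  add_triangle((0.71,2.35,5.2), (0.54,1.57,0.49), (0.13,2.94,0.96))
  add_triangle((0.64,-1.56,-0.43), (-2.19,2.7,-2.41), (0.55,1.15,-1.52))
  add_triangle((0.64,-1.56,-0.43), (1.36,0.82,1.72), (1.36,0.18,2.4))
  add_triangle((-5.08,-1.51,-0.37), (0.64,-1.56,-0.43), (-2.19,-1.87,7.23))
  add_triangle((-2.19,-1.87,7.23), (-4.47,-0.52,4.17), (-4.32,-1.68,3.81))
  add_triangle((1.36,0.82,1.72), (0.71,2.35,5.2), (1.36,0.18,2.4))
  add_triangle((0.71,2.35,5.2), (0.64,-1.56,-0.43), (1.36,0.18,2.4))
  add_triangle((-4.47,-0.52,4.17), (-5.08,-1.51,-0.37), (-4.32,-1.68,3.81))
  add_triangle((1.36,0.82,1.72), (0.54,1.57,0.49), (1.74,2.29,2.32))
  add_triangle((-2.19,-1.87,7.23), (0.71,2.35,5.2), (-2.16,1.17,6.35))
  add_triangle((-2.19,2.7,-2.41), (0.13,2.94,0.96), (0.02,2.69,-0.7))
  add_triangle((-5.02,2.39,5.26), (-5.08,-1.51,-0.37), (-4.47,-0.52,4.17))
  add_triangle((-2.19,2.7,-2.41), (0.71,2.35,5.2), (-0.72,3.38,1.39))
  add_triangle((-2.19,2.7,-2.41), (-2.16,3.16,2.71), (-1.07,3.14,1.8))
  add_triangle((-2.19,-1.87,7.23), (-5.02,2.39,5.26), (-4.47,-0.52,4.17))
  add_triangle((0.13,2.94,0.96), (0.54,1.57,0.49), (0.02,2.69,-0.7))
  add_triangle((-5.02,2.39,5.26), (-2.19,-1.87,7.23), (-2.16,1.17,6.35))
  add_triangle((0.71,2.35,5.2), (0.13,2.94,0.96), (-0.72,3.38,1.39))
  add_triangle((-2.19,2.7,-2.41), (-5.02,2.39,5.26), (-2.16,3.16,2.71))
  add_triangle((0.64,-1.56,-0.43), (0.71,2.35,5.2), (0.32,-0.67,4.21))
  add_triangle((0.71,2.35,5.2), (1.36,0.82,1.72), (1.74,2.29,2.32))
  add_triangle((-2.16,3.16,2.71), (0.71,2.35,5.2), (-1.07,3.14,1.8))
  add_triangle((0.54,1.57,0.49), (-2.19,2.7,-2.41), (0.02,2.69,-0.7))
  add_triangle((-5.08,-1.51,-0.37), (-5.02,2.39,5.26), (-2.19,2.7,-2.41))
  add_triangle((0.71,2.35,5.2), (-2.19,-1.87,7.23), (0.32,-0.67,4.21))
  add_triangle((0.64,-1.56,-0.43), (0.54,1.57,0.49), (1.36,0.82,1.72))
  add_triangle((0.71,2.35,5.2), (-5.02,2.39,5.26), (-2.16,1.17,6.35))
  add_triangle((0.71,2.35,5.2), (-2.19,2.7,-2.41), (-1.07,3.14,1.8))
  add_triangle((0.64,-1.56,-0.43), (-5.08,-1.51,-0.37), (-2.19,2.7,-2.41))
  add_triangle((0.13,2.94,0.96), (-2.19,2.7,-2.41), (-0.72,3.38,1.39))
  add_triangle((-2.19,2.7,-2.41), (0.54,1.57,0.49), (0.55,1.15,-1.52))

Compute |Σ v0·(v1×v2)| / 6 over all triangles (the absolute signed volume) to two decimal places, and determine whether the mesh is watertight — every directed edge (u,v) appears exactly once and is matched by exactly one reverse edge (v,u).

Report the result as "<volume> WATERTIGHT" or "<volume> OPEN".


Per-triangle v0·(v1×v2)/6:
  t1: +1.7802
  t2: +0.5808
  t3: +9.5961
  t4: +3.4698
  t5: +1.1543
  t6: +1.0288
  t7: +1.3549
  t8: +0.4797
  t9: +11.4422
  t10: +4.8148
  t11: +0.9203
  t12: +0.6740
  t13: +4.3310
  t14: +0.0879
  t15: +8.7973
  t16: +1.6265
  t17: +10.9247
  t18: +1.4505
  t19: +2.8407
  t20: +12.1866
  t21: +0.3650
  t22: +10.5439
  t23: +1.9735
  t24: +9.0101
  t25: +1.8594
  t26: +1.1580
  t27: +2.8945
  t28: -0.4859
  t29: +23.3579
  t30: +5.9492
  t31: +0.4347
  t32: +8.4866
  t33: +0.5686
  t34: +4.6872
  t35: +1.7264
  t36: +1.6648
Σ = +153.7351 → |volume| = 153.74

Directed edges: 108 total, each appears once with its reverse present → watertight.

153.74 WATERTIGHT


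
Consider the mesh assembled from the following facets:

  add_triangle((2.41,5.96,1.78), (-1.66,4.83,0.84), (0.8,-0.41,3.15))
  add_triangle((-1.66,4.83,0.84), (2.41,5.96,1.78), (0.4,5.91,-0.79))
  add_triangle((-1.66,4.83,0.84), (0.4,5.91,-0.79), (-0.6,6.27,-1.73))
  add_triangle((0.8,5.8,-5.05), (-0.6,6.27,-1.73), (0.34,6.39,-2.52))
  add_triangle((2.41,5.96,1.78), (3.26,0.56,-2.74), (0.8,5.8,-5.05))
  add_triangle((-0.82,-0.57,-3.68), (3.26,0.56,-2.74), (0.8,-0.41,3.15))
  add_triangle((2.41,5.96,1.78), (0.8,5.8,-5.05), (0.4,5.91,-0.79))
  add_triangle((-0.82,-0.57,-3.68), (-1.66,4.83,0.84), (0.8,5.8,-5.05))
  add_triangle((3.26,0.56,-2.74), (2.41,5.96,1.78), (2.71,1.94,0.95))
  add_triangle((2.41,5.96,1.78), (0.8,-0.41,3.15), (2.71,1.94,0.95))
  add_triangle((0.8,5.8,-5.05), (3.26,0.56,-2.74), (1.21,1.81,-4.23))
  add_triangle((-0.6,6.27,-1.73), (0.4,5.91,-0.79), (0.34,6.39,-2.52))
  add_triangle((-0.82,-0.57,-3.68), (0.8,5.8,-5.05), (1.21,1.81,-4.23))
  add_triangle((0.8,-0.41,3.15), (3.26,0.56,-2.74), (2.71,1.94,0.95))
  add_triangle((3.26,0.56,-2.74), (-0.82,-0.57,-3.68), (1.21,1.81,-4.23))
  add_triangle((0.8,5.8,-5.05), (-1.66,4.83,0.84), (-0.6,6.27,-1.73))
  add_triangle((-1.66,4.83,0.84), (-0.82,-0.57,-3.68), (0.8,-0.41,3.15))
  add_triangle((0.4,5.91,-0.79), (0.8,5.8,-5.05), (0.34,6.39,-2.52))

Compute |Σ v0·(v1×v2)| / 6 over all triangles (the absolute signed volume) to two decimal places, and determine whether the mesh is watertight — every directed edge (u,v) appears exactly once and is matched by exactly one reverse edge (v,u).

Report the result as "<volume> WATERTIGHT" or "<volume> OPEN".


111.97 WATERTIGHT

Per-triangle v0·(v1×v2)/6:
  t1: +11.1667
  t2: +7.9792
  t3: +3.2445
  t4: +2.3583
  t5: +24.8997
  t6: +2.1908
  t7: +9.4831
  t8: +13.0070
  t9: +6.6774
  t10: +5.9037
  t11: +6.0746
  t12: +1.5996
  t13: +5.7791
  t14: +4.0223
  t15: +4.5526
  t16: +1.2415
  t17: +0.7345
  t18: +1.0580
Σ = +111.9725 → |volume| = 111.97

Directed edges: 54 total, each appears once with its reverse present → watertight.


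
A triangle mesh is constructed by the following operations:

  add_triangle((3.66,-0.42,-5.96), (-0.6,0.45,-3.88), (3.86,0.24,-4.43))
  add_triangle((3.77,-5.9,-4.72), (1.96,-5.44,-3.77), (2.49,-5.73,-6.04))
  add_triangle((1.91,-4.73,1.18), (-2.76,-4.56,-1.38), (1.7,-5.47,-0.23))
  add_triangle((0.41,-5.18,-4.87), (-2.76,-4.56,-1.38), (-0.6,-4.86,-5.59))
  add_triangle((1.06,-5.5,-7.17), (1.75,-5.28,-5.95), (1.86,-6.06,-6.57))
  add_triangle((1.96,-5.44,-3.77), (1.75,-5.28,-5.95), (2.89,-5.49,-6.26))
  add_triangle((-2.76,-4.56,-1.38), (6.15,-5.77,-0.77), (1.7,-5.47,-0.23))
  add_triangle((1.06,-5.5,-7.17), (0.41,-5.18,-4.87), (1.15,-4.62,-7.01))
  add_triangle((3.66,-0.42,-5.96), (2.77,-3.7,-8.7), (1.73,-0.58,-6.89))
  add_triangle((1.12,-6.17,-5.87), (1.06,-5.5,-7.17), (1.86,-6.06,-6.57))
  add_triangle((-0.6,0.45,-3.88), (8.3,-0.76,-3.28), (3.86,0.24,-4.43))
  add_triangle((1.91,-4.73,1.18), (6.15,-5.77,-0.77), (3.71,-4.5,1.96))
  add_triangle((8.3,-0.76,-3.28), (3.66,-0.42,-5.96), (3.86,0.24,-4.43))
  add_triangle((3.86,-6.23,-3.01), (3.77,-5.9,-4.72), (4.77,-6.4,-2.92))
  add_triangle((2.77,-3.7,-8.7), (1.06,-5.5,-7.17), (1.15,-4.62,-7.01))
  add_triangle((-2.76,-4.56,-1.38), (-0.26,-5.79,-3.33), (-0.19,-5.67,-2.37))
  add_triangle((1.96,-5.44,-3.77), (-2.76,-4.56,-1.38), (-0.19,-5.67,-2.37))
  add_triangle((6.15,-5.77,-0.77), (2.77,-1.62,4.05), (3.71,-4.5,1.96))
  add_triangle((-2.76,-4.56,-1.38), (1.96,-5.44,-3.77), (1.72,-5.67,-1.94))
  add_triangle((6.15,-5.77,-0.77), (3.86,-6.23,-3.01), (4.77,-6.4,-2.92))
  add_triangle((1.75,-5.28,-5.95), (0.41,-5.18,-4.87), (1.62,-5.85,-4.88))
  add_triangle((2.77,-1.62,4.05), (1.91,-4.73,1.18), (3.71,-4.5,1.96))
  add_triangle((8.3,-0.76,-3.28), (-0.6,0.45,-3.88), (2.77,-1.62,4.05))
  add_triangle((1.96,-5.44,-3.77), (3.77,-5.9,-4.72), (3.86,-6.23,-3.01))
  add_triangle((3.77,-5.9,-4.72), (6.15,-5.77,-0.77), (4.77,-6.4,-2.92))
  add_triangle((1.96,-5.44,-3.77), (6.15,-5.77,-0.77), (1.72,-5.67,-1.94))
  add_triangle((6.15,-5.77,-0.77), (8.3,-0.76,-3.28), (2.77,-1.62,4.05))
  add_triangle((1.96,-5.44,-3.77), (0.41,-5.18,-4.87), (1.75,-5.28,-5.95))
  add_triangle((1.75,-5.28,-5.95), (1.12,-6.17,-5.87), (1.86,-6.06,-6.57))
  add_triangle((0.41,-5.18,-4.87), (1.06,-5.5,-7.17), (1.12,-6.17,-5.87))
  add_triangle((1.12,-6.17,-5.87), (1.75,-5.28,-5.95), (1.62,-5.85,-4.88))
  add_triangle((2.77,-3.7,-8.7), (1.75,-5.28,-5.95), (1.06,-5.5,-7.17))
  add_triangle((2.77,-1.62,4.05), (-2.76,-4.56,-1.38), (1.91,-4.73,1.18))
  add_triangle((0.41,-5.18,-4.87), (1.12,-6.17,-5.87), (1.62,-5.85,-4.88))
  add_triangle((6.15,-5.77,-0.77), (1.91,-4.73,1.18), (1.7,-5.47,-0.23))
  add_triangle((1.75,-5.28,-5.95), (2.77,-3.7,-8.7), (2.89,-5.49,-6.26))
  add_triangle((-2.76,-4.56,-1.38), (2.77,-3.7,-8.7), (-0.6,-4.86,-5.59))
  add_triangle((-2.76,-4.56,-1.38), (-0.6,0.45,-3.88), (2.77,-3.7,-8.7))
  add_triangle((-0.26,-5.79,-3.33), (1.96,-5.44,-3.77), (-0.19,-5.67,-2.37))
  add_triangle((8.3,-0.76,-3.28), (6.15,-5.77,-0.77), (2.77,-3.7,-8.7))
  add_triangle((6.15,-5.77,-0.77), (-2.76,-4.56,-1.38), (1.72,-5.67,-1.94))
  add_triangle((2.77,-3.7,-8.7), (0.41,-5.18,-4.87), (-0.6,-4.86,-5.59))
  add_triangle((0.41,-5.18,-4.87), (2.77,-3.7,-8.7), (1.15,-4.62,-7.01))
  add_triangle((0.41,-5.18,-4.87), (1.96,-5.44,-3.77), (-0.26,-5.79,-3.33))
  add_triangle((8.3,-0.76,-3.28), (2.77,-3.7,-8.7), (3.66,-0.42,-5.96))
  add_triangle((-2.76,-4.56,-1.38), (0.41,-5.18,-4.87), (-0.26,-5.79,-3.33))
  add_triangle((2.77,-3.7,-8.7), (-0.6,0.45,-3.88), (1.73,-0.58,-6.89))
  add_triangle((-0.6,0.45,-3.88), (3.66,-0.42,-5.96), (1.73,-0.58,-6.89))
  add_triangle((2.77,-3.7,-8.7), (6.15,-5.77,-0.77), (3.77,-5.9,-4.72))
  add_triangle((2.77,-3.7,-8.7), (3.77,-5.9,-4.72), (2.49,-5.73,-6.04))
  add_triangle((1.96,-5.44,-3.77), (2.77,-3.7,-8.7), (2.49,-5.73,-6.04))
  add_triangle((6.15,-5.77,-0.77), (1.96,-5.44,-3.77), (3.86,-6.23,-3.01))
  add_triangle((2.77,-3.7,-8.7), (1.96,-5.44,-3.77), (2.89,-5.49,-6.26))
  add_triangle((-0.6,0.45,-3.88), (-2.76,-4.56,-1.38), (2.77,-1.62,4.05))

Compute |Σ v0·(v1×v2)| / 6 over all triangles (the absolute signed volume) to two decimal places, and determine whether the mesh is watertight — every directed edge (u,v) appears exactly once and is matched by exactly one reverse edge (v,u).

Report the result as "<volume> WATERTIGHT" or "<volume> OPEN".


272.86 WATERTIGHT

Per-triangle v0·(v1×v2)/6:
  t1: +2.4549
  t2: +2.8410
  t3: +4.7744
  t4: +5.2219
  t5: +0.3009
  t6: +2.2334
  t7: +6.7281
  t8: +0.0843
  t9: +7.4278
  t10: +1.4631
  t11: -1.7925
  t12: +5.8187
  t13: +4.0464
  t14: +1.5824
  t15: +0.9389
  t16: +2.2745
  t17: -2.6212
  t18: +7.0260
  t19: +7.4205
  t20: +1.2256
  t21: -1.6978
  t22: +4.0437
  t23: -4.9703
  t24: +2.8737
  t25: +2.7548
  t26: +8.2883
  t27: +33.9178
  t28: +2.8480
  t29: -0.0693
  t30: +1.0528
  t31: +1.0899
  t32: +4.3621
  t33: +9.0257
  t34: +0.4072
  t35: +5.6884
  t36: +4.1679
  t37: -2.1928
  t38: +20.3161
  t39: +1.9352
  t40: +62.6958
  t41: +5.4642
  t42: +6.6219
  t43: -2.1669
  t44: +3.6244
  t45: +20.6258
  t46: +3.8919
  t47: +4.8425
  t48: +2.0772
  t49: +15.4369
  t50: +7.1926
  t51: -0.3283
  t52: -0.0973
  t53: -1.8747
  t54: -8.4375
Σ = +272.8588 → |volume| = 272.86

Directed edges: 162 total, each appears once with its reverse present → watertight.


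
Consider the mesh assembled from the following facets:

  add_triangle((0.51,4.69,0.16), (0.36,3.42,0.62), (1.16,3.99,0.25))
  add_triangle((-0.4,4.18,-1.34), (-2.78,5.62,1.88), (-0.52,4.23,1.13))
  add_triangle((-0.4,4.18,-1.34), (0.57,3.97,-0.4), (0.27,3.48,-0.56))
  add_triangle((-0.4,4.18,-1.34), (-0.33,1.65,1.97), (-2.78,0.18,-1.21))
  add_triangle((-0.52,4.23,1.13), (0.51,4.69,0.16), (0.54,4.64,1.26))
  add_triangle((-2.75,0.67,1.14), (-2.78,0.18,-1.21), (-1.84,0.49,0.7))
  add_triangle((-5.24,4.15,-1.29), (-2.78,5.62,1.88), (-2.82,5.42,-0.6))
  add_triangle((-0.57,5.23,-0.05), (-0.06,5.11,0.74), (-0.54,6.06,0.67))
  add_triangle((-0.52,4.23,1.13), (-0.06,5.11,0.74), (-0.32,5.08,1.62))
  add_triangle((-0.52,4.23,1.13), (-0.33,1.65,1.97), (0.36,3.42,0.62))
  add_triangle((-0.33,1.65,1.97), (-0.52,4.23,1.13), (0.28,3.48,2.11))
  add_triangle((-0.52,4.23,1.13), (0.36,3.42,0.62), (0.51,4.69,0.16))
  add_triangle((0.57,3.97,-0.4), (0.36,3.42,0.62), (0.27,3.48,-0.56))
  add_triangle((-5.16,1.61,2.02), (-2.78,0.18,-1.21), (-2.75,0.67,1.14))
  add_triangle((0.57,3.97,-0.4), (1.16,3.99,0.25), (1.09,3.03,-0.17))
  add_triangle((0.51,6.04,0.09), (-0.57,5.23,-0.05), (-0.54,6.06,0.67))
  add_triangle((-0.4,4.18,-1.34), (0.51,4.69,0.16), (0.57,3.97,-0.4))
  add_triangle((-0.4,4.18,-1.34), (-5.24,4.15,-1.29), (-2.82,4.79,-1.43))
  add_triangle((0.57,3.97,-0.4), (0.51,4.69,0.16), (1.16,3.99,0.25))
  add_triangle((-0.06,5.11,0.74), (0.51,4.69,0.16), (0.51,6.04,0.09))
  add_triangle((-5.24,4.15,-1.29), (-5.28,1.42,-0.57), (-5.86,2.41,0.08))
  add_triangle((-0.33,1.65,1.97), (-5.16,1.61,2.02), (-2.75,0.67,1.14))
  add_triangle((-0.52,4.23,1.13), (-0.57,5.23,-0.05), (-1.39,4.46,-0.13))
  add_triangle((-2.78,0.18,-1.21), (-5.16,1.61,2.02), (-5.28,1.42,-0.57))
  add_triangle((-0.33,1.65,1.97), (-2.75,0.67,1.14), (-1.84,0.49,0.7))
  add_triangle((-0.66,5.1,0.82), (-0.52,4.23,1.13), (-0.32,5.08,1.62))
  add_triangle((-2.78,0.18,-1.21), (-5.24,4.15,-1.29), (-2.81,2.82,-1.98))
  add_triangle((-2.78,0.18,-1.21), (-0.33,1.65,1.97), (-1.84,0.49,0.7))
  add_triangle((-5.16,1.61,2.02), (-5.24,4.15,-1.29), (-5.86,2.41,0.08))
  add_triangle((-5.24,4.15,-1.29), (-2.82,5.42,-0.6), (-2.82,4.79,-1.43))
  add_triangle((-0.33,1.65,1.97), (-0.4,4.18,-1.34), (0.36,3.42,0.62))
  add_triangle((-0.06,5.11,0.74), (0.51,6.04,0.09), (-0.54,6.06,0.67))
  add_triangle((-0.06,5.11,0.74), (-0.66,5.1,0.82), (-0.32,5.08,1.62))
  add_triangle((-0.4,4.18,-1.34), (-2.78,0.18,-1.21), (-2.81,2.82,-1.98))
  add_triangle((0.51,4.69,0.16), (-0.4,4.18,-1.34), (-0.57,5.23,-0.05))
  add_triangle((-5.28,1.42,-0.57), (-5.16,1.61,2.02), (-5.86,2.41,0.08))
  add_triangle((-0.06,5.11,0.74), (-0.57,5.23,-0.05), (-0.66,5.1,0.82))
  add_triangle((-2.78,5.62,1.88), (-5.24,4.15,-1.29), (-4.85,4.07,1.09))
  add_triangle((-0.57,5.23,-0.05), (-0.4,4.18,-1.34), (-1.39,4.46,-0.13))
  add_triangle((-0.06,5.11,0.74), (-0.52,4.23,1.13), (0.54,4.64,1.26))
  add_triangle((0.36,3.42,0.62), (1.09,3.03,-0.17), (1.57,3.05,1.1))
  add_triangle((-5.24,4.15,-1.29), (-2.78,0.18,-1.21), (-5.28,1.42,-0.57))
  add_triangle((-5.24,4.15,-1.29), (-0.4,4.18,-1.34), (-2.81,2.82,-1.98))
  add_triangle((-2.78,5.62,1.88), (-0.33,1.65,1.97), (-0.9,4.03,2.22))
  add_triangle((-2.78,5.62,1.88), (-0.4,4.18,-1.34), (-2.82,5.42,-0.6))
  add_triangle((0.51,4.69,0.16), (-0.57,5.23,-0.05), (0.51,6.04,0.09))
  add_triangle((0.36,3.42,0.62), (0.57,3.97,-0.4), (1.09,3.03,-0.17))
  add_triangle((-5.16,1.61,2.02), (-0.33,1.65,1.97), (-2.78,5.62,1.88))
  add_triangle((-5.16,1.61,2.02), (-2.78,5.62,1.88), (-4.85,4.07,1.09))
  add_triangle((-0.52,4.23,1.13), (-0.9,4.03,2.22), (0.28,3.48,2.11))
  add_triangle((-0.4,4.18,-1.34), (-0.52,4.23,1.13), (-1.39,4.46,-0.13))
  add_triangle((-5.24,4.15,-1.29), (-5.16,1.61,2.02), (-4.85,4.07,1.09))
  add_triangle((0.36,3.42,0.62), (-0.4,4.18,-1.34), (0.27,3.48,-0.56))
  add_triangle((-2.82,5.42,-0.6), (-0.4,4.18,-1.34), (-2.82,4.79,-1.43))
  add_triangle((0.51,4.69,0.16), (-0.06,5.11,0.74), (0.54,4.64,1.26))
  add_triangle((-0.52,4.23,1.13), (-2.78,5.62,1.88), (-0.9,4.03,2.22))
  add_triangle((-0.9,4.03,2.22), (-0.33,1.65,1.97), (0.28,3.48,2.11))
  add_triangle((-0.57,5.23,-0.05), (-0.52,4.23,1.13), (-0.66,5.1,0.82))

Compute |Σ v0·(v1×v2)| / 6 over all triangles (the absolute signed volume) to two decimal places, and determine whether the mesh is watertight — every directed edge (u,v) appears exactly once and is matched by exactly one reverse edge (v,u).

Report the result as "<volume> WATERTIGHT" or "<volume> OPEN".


Per-triangle v0·(v1×v2)/6:
  t1: +0.2867
  t2: +3.5878
  t3: -0.0011
  t4: -4.9480
  t5: -0.8712
  t6: -0.0595
  t7: +6.8553
  t8: -0.2325
  t9: -0.2395
  t10: +0.8151
  t11: -0.8689
  t12: +0.3764
  t13: -0.1647
  t14: +0.4092
  t15: +0.2300
  t16: +0.7258
  t17: +0.5179
  t18: +0.2897
  t19: +0.3162
  t20: +0.1208
  t21: +2.2503
  t22: +0.3821
  t23: +0.9267
  t24: +1.1093
  t25: -0.0802
  t26: +0.1103
  t27: +2.5474
  t28: -0.7694
  t29: +3.1176
  t30: +2.2580
  t31: -1.4023
  t32: +0.4160
  t33: +0.4339
  t34: -0.0318
  t35: +1.1671
  t36: +1.7520
  t37: +0.4479
  t38: +6.3058
  t39: +1.0286
  t40: +0.4975
  t41: -0.7525
  t42: +2.5563
  t43: +3.7017
  t44: +1.0553
  t45: +4.1258
  t46: -0.0771
  t47: -0.4297
  t48: +6.4705
  t49: +5.0459
  t50: +0.9072
  t51: -1.5639
  t52: +5.5978
  t53: -0.4550
  t54: +1.7023
  t55: +0.5459
  t56: +1.5761
  t57: +0.7484
  t58: -0.0616
Σ = +60.3059 → |volume| = 60.31

Directed edges: 174 total; 4 unmatched, e.g. (0.36,3.42,0.62)→(1.16,3.99,0.25) → open.

60.31 OPEN


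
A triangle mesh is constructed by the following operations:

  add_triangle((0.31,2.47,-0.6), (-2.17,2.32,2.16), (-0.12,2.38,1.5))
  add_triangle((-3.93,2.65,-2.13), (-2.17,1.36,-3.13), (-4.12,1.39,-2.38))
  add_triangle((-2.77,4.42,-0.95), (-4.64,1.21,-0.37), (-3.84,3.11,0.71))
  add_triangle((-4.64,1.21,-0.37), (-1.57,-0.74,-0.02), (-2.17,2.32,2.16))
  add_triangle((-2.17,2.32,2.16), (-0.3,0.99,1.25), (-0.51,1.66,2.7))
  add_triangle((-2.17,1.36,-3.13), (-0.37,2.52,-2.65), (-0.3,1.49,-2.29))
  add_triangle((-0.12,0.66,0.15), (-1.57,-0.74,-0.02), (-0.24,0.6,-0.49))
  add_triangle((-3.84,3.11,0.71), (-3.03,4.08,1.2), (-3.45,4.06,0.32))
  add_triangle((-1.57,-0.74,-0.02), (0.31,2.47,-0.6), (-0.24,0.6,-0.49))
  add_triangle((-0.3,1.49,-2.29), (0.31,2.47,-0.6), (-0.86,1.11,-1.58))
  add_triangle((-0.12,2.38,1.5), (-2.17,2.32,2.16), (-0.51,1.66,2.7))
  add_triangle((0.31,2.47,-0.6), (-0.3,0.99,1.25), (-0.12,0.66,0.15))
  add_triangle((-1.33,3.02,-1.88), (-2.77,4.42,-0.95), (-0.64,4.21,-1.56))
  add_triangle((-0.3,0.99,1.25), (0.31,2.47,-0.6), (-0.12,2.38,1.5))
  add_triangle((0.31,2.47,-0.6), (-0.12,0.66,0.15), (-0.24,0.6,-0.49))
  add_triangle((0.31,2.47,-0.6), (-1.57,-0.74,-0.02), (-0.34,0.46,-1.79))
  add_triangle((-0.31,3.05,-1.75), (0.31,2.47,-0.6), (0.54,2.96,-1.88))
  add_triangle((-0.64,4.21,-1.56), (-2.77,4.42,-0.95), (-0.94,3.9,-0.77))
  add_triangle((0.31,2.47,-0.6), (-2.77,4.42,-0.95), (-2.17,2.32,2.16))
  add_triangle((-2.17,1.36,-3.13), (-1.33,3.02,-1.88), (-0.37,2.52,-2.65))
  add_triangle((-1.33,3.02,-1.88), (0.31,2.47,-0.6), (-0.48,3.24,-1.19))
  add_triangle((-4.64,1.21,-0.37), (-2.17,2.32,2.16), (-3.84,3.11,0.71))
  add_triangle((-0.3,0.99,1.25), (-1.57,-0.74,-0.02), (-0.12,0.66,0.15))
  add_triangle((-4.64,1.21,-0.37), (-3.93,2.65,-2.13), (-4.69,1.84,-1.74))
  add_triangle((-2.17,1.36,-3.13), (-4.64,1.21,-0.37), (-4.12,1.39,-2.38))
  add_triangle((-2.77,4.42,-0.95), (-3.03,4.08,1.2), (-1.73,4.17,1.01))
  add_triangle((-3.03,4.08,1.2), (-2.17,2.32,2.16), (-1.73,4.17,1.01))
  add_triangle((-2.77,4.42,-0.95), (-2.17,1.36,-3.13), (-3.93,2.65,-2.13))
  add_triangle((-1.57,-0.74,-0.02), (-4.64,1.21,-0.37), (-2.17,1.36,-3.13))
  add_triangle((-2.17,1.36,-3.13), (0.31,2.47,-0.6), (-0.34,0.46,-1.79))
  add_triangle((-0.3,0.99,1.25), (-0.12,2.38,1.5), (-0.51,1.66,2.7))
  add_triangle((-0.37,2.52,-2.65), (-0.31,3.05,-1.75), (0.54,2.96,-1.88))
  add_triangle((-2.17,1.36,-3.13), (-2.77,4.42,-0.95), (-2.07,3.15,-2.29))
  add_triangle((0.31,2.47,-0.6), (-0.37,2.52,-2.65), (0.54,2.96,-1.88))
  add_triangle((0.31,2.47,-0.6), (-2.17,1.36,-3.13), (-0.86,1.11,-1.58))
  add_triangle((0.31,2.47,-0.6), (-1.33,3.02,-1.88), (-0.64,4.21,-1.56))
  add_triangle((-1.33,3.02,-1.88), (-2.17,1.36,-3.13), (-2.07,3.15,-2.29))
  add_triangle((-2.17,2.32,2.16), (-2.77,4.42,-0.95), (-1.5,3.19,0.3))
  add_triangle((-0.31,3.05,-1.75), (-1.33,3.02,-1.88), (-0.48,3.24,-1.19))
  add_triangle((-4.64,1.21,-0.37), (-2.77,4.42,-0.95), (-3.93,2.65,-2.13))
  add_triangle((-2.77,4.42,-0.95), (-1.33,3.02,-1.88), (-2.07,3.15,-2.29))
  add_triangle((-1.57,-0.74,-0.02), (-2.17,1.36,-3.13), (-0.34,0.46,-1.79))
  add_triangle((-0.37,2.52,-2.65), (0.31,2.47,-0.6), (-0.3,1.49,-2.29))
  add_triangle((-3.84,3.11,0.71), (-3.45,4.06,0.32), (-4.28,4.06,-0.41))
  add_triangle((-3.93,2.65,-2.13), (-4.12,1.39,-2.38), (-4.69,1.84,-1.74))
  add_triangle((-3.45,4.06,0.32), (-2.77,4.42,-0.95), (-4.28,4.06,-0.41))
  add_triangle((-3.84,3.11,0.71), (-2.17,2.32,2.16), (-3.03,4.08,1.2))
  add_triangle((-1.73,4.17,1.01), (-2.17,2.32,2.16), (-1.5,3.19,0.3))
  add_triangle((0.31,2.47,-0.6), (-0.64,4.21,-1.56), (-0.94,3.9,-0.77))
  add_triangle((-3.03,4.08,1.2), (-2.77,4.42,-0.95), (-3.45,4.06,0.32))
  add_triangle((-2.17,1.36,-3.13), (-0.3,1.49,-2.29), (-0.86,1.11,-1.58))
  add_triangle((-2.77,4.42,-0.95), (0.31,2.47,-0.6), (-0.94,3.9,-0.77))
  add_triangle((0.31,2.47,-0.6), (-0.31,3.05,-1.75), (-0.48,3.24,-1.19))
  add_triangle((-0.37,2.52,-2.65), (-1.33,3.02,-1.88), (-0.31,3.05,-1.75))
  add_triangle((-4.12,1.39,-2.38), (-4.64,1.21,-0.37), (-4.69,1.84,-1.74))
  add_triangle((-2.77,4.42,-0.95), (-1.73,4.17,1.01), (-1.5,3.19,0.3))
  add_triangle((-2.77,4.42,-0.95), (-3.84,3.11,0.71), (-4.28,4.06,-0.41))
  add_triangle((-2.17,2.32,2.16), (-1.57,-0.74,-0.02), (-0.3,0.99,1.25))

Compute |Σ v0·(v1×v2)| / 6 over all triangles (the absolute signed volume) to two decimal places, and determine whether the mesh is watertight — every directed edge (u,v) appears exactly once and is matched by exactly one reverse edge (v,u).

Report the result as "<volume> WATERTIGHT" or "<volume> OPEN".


43.66 WATERTIGHT

Per-triangle v0·(v1×v2)/6:
  t1: +1.6361
  t2: +1.7666
  t3: +4.0948
  t4: +2.2165
  t5: -0.1471
  t6: +0.5404
  t7: -0.1196
  t8: +0.8491
  t9: +0.1834
  t10: -0.5305
  t11: +1.2288
  t12: -0.0703
  t13: +1.5405
  t14: -0.1060
  t15: -0.0690
  t16: -0.9878
  t17: +0.4011
  t18: +0.8264
  t19: +3.6024
  t20: +1.7053
  t21: -0.1349
  t22: +2.4259
  t23: -0.1902
  t24: +0.8500
  t25: -0.5381
  t26: +2.0158
  t27: +1.3076
  t28: +3.2290
  t29: +2.5638
  t30: +1.1587
  t31: -0.0582
  t32: +0.5252
  t33: +1.3652
  t34: -0.4694
  t35: -0.1109
  t36: +0.1734
  t37: +0.5245
  t38: -1.4975
  t39: +0.3592
  t40: +4.2783
  t41: +0.7555
  t42: +0.6099
  t43: +0.1362
  t44: +0.8525
  t45: +0.8565
  t46: +1.2162
  t47: +1.5999
  t48: -0.5928
  t49: +0.4015
  t50: +0.9700
  t51: -0.2237
  t52: -0.1700
  t53: +0.2534
  t54: +0.6177
  t55: +0.6454
  t56: +0.0596
  t57: -1.1180
  t58: +0.4491
Σ = +43.6572 → |volume| = 43.66

Directed edges: 174 total, each appears once with its reverse present → watertight.
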